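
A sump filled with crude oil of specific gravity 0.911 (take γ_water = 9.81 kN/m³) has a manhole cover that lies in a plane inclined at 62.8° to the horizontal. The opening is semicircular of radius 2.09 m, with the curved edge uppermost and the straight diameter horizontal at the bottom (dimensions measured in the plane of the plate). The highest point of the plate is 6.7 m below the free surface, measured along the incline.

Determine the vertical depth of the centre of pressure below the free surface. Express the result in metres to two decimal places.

γ = 0.911 × 9.81 = 8.93691 kN/m³.
Let θ = 62.8° be the plate's angle to the horizontal; measure y along the incline from where the plane meets the free surface. Vertical depth h = y·sinθ with sinθ = 0.889416.
The centroid lies 4r/(3π) = 0.887024 m above the diameter, so r − 4r/(3π) = 2.09 − 0.887024 = 1.20298 m below the topmost point, so y_c = 6.7 + 1.20298 = 7.90298 m and h_c = 7.90298 × 0.889416 = 7.02904 m.
A = πr²/2 = π × 2.09²/2 = 6.8614 m².
Resultant F = γ·h_c·A = 8.93691 × 7.02904 × 6.8614 = 431.019 kN.
I_c = (π/8 − 8/(9π))·r⁴ = 0.109757 × 2.09⁴ = 2.0942 m⁴.
Centre of pressure: y_p = y_c + I_c/(y_c·A) = 7.90298 + 2.0942/(7.90298 × 6.8614) = 7.90298 + 0.0386202 = 7.9416 m along the plane.
Vertically, h_p = y_p·sinθ = 7.9416 × 0.889416 = 7.06339 m.

h_p = 7.06 m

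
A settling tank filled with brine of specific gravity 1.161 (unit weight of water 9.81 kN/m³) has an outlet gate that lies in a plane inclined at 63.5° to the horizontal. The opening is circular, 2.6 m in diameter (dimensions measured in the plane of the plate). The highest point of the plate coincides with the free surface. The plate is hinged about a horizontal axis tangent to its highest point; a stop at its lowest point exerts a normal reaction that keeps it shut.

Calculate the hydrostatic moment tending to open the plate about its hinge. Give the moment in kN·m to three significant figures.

M ≈ 114 kN·m

γ = 1.161 × 9.81 = 11.38941 kN/m³.
Let θ = 63.5° be the plate's angle to the horizontal; measure y along the incline from where the plane meets the free surface. Vertical depth h = y·sinθ with sinθ = 0.894934.
The centroid is at the centre, 1.3 m below the top of the plate, so y_c = 1.3 m and h_c = 1.3 × 0.894934 = 1.16341 m.
A = π(1.3)² = 5.30929 m².
Resultant F = γ·h_c·A = 11.38941 × 1.16341 × 5.30929 = 70.351 kN.
I_c = πr⁴/4 = π × 1.3⁴/4 = 2.24318 m⁴.
Centre of pressure: y_p = y_c + I_c/(y_c·A) = 1.3 + 2.24318/(1.3 × 5.30929) = 1.3 + 0.325001 = 1.625 m along the plane.
The resultant acts 1.3 + 0.325001 = 1.625 m (along the plate) below the hinge at the top edge, so the moment about the hinge is M = F × 1.625 = 70.351 × 1.625 = 114.32 kN·m.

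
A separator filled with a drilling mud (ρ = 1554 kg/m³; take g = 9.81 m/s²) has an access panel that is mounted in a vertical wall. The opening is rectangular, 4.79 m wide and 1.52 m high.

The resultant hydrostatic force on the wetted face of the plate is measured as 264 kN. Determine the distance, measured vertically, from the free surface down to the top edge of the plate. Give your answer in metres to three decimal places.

γ = ρg = 1554 × 9.81 / 1000 = 15.24474 kN/m³.
A = 4.79 × 1.52 = 7.2808 m².
From F = γ·h_c·A, the centroid depth is h_c = 264/(15.24474 × 7.2808) = 2.37851 m.
The centroid lies 1.52/2 = 0.76 m below the top edge, so the top edge sits at h_top = 2.37851 − 0.76 = 1.61851 m below the surface.

d_top ≈ 1.619 m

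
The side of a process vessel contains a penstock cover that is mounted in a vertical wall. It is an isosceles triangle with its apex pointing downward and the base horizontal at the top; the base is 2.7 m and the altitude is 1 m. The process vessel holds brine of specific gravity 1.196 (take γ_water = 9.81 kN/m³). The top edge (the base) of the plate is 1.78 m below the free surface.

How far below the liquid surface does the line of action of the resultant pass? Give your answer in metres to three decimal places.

γ = 1.196 × 9.81 = 11.73276 kN/m³.
With the apex down, the centroid sits h/3 = 1/3 = 0.333333 m below the base (the top edge), so the centroid depth is h_c = 1.78 + 0.333333 = 2.11333 m.
A = ½ × 2.7 × 1 = 1.35 m².
Resultant F = γ·h_c·A = 11.73276 × 2.11333 × 1.35 = 33.4735 kN.
I_c = b·h³/36 = 2.7 × 1³/36 = 0.075 m⁴.
Centre of pressure: y_p = y_c + I_c/(y_c·A) = 2.11333 + 0.075/(2.11333 × 1.35) = 2.11333 + 0.0262882 = 2.13962 m along the plane.

h_p = 2.140 m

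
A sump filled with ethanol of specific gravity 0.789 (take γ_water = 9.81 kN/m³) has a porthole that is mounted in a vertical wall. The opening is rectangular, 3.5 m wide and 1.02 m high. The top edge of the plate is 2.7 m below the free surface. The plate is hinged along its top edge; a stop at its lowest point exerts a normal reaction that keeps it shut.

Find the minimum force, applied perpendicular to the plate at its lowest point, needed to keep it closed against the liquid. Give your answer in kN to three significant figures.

γ = 0.789 × 9.81 = 7.74009 kN/m³.
The centroid lies 1.02/2 = 0.51 m below the top edge, so the centroid depth is h_c = 2.7 + 0.51 = 3.21 m.
A = 3.5 × 1.02 = 3.57 m².
Resultant F = γ·h_c·A = 7.74009 × 3.21 × 3.57 = 88.6991 kN.
I_c = b·h³/12 = 3.5 × 1.02³/12 = 0.309519 m⁴.
Centre of pressure: y_p = y_c + I_c/(y_c·A) = 3.21 + 0.309519/(3.21 × 3.57) = 3.21 + 0.0270093 = 3.23701 m along the plane.
The resultant acts 0.51 + 0.0270093 = 0.537009 m (along the plate) below the hinge at the top edge, so the moment about the hinge is M = F × 0.537009 = 88.6991 × 0.537009 = 47.6322 kN·m.
A normal force at the bottom, 1.02 m from the hinge, must supply this moment: P = 47.6322/1.02 = 46.6982 kN.

P ≈ 46.7 kN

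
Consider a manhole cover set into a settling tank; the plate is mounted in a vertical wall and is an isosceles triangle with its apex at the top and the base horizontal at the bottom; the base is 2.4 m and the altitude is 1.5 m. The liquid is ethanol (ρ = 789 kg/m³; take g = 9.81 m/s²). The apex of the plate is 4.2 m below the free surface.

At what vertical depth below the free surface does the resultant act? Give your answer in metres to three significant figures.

h_p = 5.22 m

γ = ρg = 789 × 9.81 / 1000 = 7.74009 kN/m³.
With the apex up, the centroid sits 2h/3 = 2 × 1.5/3 = 1 m below the apex, so the centroid depth is h_c = 4.2 + 1 = 5.2 m.
A = ½ × 2.4 × 1.5 = 1.8 m².
Resultant F = γ·h_c·A = 7.74009 × 5.2 × 1.8 = 72.4472 kN.
I_c = b·h³/36 = 2.4 × 1.5³/36 = 0.225 m⁴.
Centre of pressure: y_p = y_c + I_c/(y_c·A) = 5.2 + 0.225/(5.2 × 1.8) = 5.2 + 0.0240385 = 5.22404 m along the plane.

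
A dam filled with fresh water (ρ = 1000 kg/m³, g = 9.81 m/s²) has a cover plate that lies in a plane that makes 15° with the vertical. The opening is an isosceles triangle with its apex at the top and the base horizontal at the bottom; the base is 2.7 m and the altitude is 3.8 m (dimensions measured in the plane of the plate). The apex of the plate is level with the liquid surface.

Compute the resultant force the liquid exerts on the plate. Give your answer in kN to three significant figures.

γ = ρg = 1000 × 9.81 = 9810 N/m³ = 9.81 kN/m³.
The plate makes 15° with the vertical, i.e. θ = 90° − 15° = 75° to the horizontal. Measuring y along the incline from the free-surface line, vertical depth h = y·sinθ with sinθ = 0.965926.
With the apex up, the centroid sits 2h/3 = 2 × 3.8/3 = 2.53333 m below the apex, so y_c = 2.53333 m and h_c = 2.53333 × 0.965926 = 2.44701 m.
A = ½ × 2.7 × 3.8 = 5.13 m².
Resultant F = γ·h_c·A = 9.81 × 2.44701 × 5.13 = 123.147 kN.

F ≈ 123 kN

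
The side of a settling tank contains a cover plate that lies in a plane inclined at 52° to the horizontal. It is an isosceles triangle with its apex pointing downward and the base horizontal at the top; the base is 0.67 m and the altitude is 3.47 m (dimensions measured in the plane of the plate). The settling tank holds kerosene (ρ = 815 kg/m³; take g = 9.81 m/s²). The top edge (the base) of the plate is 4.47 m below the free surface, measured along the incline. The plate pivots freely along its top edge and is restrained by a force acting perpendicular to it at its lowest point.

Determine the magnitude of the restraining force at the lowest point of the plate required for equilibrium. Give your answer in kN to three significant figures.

γ = ρg = 815 × 9.81 / 1000 = 7.99515 kN/m³.
Let θ = 52° be the plate's angle to the horizontal; measure y along the incline from where the plane meets the free surface. Vertical depth h = y·sinθ with sinθ = 0.788011.
With the apex down, the centroid sits h/3 = 3.47/3 = 1.15667 m below the base (the top edge), so y_c = 4.47 + 1.15667 = 5.62667 m and h_c = 5.62667 × 0.788011 = 4.43388 m.
A = ½ × 0.67 × 3.47 = 1.16245 m².
Resultant F = γ·h_c·A = 7.99515 × 4.43388 × 1.16245 = 41.2083 kN.
I_c = b·h³/36 = 0.67 × 3.47³/36 = 0.777608 m⁴.
Centre of pressure: y_p = y_c + I_c/(y_c·A) = 5.62667 + 0.777608/(5.62667 × 1.16245) = 5.62667 + 0.118887 = 5.74556 m along the plane.
The resultant acts 1.15667 + 0.118887 = 1.27556 m (along the plate) below the hinge at the top edge, so the moment about the hinge is M = F × 1.27556 = 41.2083 × 1.27556 = 52.5637 kN·m.
A normal force at the bottom, 3.47 m from the hinge, must supply this moment: P = 52.5637/3.47 = 15.148 kN.

P ≈ 15.1 kN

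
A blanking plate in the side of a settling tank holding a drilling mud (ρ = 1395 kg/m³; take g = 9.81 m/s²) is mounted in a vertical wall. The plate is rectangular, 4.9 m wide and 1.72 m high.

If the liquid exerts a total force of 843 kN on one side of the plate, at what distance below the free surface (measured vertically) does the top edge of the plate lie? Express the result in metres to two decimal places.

γ = ρg = 1395 × 9.81 / 1000 = 13.68495 kN/m³.
A = 4.9 × 1.72 = 8.428 m².
From F = γ·h_c·A, the centroid depth is h_c = 843/(13.68495 × 8.428) = 7.30903 m.
The centroid lies 1.72/2 = 0.86 m below the top edge, so the top edge sits at h_top = 7.30903 − 0.86 = 6.44903 m below the surface.

d_top ≈ 6.45 m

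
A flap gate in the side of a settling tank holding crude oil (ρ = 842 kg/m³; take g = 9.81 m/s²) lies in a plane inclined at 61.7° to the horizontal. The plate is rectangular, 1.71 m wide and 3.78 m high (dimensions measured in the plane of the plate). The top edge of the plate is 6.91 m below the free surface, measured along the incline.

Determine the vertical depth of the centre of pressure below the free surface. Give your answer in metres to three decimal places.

h_p = 7.867 m

γ = ρg = 842 × 9.81 / 1000 = 8.26002 kN/m³.
Let θ = 61.7° be the plate's angle to the horizontal; measure y along the incline from where the plane meets the free surface. Vertical depth h = y·sinθ with sinθ = 0.880477.
The centroid lies 3.78/2 = 1.89 m below the top edge, so y_c = 6.91 + 1.89 = 8.8 m and h_c = 8.8 × 0.880477 = 7.7482 m.
A = 1.71 × 3.78 = 6.4638 m².
Resultant F = γ·h_c·A = 8.26002 × 7.7482 × 6.4638 = 413.685 kN.
I_c = b·h³/12 = 1.71 × 3.78³/12 = 7.69645 m⁴.
Centre of pressure: y_p = y_c + I_c/(y_c·A) = 8.8 + 7.69645/(8.8 × 6.4638) = 8.8 + 0.135307 = 8.93531 m along the plane.
Vertically, h_p = y_p·sinθ = 8.93531 × 0.880477 = 7.86733 m.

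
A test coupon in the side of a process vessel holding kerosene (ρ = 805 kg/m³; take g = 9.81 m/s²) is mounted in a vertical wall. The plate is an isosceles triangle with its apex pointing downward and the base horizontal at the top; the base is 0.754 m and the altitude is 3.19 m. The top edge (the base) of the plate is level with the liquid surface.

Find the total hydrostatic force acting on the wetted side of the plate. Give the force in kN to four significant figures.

F ≈ 10.10 kN

γ = ρg = 805 × 9.81 / 1000 = 7.89705 kN/m³.
With the apex down, the centroid sits h/3 = 3.19/3 = 1.06333 m below the base (the top edge), so the centroid depth is h_c = 1.06333 m.
A = ½ × 0.754 × 3.19 = 1.20263 m².
Resultant F = γ·h_c·A = 7.89705 × 1.06333 × 1.20263 = 10.0987 kN.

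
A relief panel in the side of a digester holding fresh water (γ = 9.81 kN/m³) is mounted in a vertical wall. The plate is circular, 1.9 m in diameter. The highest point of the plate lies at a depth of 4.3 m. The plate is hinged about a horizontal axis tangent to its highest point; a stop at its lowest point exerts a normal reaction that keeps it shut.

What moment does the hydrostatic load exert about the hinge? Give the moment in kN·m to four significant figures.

M ≈ 145.0 kN·m

γ = 9.81 kN/m³.
The centroid is at the centre, 0.95 m below the top of the plate, so the centroid depth is h_c = 4.3 + 0.95 = 5.25 m.
A = π(0.95)² = 2.83529 m².
Resultant F = γ·h_c·A = 9.81 × 5.25 × 2.83529 = 146.025 kN.
I_c = πr⁴/4 = π × 0.95⁴/4 = 0.639712 m⁴.
Centre of pressure: y_p = y_c + I_c/(y_c·A) = 5.25 + 0.639712/(5.25 × 2.83529) = 5.25 + 0.0429762 = 5.29298 m along the plane.
The resultant acts 0.95 + 0.0429762 = 0.992976 m (along the plate) below the hinge at the top edge, so the moment about the hinge is M = F × 0.992976 = 146.025 × 0.992976 = 144.999 kN·m.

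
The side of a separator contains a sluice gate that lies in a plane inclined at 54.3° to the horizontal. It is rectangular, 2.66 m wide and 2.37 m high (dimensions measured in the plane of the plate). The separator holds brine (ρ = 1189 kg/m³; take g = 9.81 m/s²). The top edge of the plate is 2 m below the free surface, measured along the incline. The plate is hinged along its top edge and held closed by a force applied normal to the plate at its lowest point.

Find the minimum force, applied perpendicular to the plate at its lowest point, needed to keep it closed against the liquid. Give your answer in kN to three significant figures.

γ = ρg = 1189 × 9.81 / 1000 = 11.66409 kN/m³.
Let θ = 54.3° be the plate's angle to the horizontal; measure y along the incline from where the plane meets the free surface. Vertical depth h = y·sinθ with sinθ = 0.812084.
The centroid lies 2.37/2 = 1.185 m below the top edge, so y_c = 2 + 1.185 = 3.185 m and h_c = 3.185 × 0.812084 = 2.58649 m.
A = 2.66 × 2.37 = 6.3042 m².
Resultant F = γ·h_c·A = 11.66409 × 2.58649 × 6.3042 = 190.192 kN.
I_c = b·h³/12 = 2.66 × 2.37³/12 = 2.95084 m⁴.
Centre of pressure: y_p = y_c + I_c/(y_c·A) = 3.185 + 2.95084/(3.185 × 6.3042) = 3.185 + 0.146962 = 3.33196 m along the plane.
The resultant acts 1.185 + 0.146962 = 1.33196 m (along the plate) below the hinge at the top edge, so the moment about the hinge is M = F × 1.33196 = 190.192 × 1.33196 = 253.328 kN·m.
A normal force at the bottom, 2.37 m from the hinge, must supply this moment: P = 253.328/2.37 = 106.889 kN.

P ≈ 107 kN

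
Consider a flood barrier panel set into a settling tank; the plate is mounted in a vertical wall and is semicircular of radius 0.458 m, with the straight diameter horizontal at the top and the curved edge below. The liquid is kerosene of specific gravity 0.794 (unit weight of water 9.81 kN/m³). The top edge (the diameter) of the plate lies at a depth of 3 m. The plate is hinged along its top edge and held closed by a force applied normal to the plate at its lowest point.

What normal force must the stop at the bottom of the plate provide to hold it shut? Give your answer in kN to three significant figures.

P ≈ 3.56 kN

γ = 0.794 × 9.81 = 7.78914 kN/m³.
The centroid of a semicircle lies 4r/(3π) = 0.194381 m from the diameter, here below the top edge, so the centroid depth is h_c = 3 + 0.194381 = 3.19438 m.
A = πr²/2 = π × 0.458²/2 = 0.329497 m².
Resultant F = γ·h_c·A = 7.78914 × 3.19438 × 0.329497 = 8.19837 kN.
I_c = (π/8 − 8/(9π))·r⁴ = 0.109757 × 0.458⁴ = 0.00482941 m⁴.
Centre of pressure: y_p = y_c + I_c/(y_c·A) = 3.19438 + 0.00482941/(3.19438 × 0.329497) = 3.19438 + 0.00458834 = 3.19897 m along the plane.
The resultant acts 0.194381 + 0.00458834 = 0.198969 m (along the plate) below the hinge at the top edge, so the moment about the hinge is M = F × 0.198969 = 8.19837 × 0.198969 = 1.63122 kN·m.
A normal force at the bottom, 0.458 m from the hinge, must supply this moment: P = 1.63122/0.458 = 3.56162 kN.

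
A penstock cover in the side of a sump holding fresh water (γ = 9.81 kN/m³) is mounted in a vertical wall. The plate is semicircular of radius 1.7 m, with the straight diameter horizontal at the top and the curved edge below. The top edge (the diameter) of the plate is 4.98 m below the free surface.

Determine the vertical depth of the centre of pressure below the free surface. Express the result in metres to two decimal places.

h_p = 5.74 m

γ = 9.81 kN/m³.
The centroid of a semicircle lies 4r/(3π) = 0.721502 m from the diameter, here below the top edge, so the centroid depth is h_c = 4.98 + 0.721502 = 5.7015 m.
A = πr²/2 = π × 1.7²/2 = 4.5396 m².
Resultant F = γ·h_c·A = 9.81 × 5.7015 × 4.5396 = 253.908 kN.
I_c = (π/8 − 8/(9π))·r⁴ = 0.109757 × 1.7⁴ = 0.916701 m⁴.
Centre of pressure: y_p = y_c + I_c/(y_c·A) = 5.7015 + 0.916701/(5.7015 × 4.5396) = 5.7015 + 0.0354178 = 5.73692 m along the plane.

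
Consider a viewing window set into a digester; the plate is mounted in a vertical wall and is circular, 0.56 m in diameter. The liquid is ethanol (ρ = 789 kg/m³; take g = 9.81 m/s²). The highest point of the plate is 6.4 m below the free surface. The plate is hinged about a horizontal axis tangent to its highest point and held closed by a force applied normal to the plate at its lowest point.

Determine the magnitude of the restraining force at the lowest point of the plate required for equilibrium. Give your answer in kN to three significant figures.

P ≈ 6.43 kN

γ = ρg = 789 × 9.81 / 1000 = 7.74009 kN/m³.
The centroid is at the centre, 0.28 m below the top of the plate, so the centroid depth is h_c = 6.4 + 0.28 = 6.68 m.
A = π(0.28)² = 0.246301 m².
Resultant F = γ·h_c·A = 7.74009 × 6.68 × 0.246301 = 12.7347 kN.
I_c = πr⁴/4 = π × 0.28⁴/4 = 0.0048275 m⁴.
Centre of pressure: y_p = y_c + I_c/(y_c·A) = 6.68 + 0.0048275/(6.68 × 0.246301) = 6.68 + 0.00293413 = 6.68293 m along the plane.
The resultant acts 0.28 + 0.00293413 = 0.282934 m (along the plate) below the hinge at the top edge, so the moment about the hinge is M = F × 0.282934 = 12.7347 × 0.282934 = 3.60308 kN·m.
A normal force at the bottom, 0.56 m from the hinge, must supply this moment: P = 3.60308/0.56 = 6.43407 kN.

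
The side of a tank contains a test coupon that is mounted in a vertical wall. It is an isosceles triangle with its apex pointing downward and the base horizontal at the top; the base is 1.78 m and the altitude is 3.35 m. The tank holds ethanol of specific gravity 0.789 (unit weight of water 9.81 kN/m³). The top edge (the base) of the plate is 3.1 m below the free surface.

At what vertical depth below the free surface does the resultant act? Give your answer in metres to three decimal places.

h_p = 4.365 m

γ = 0.789 × 9.81 = 7.74009 kN/m³.
With the apex down, the centroid sits h/3 = 3.35/3 = 1.11667 m below the base (the top edge), so the centroid depth is h_c = 3.1 + 1.11667 = 4.21667 m.
A = ½ × 1.78 × 3.35 = 2.9815 m².
Resultant F = γ·h_c·A = 7.74009 × 4.21667 × 2.9815 = 97.3084 kN.
I_c = b·h³/36 = 1.78 × 3.35³/36 = 1.85888 m⁴.
Centre of pressure: y_p = y_c + I_c/(y_c·A) = 4.21667 + 1.85888/(4.21667 × 2.9815) = 4.21667 + 0.147859 = 4.36453 m along the plane.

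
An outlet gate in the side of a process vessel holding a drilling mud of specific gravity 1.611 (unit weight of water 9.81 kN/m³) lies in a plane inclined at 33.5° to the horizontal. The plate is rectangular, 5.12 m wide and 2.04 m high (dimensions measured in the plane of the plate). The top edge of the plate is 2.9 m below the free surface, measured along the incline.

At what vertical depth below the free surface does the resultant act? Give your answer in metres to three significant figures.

h_p = 2.21 m

γ = 1.611 × 9.81 = 15.80391 kN/m³.
Let θ = 33.5° be the plate's angle to the horizontal; measure y along the incline from where the plane meets the free surface. Vertical depth h = y·sinθ with sinθ = 0.551937.
The centroid lies 2.04/2 = 1.02 m below the top edge, so y_c = 2.9 + 1.02 = 3.92 m and h_c = 3.92 × 0.551937 = 2.16359 m.
A = 5.12 × 2.04 = 10.4448 m².
Resultant F = γ·h_c·A = 15.80391 × 2.16359 × 10.4448 = 357.141 kN.
I_c = b·h³/12 = 5.12 × 2.04³/12 = 3.62226 m⁴.
Centre of pressure: y_p = y_c + I_c/(y_c·A) = 3.92 + 3.62226/(3.92 × 10.4448) = 3.92 + 0.0884695 = 4.00847 m along the plane.
Vertically, h_p = y_p·sinθ = 4.00847 × 0.551937 = 2.21242 m.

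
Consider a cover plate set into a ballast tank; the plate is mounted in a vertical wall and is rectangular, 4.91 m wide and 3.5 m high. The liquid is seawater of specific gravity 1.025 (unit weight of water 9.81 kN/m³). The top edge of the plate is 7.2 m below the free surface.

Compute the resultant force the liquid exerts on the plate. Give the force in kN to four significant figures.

γ = 1.025 × 9.81 = 10.05525 kN/m³.
The centroid lies 3.5/2 = 1.75 m below the top edge, so the centroid depth is h_c = 7.2 + 1.75 = 8.95 m.
A = 4.91 × 3.5 = 17.185 m².
Resultant F = γ·h_c·A = 10.05525 × 8.95 × 17.185 = 1546.56 kN.

F ≈ 1547 kN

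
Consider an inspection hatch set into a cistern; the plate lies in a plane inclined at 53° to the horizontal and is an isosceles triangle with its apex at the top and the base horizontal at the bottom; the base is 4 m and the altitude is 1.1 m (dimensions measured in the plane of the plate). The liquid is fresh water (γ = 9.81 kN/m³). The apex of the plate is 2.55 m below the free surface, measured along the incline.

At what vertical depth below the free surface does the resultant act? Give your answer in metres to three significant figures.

h_p = 2.64 m

γ = 9.81 kN/m³.
Let θ = 53° be the plate's angle to the horizontal; measure y along the incline from where the plane meets the free surface. Vertical depth h = y·sinθ with sinθ = 0.798636.
With the apex up, the centroid sits 2h/3 = 2 × 1.1/3 = 0.733333 m below the apex, so y_c = 2.55 + 0.733333 = 3.28333 m and h_c = 3.28333 × 0.798636 = 2.62219 m.
A = ½ × 4 × 1.1 = 2.2 m².
Resultant F = γ·h_c·A = 9.81 × 2.62219 × 2.2 = 56.5921 kN.
I_c = b·h³/36 = 4 × 1.1³/36 = 0.147889 m⁴.
Centre of pressure: y_p = y_c + I_c/(y_c·A) = 3.28333 + 0.147889/(3.28333 × 2.2) = 3.28333 + 0.0204738 = 3.3038 m along the plane.
Vertically, h_p = y_p·sinθ = 3.3038 × 0.798636 = 2.63853 m.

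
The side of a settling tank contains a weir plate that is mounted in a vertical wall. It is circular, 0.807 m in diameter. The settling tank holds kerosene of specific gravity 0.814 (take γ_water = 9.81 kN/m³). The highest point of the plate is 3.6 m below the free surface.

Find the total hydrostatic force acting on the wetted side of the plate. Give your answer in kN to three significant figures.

F ≈ 16.4 kN

γ = 0.814 × 9.81 = 7.98534 kN/m³.
The centroid is at the centre, 0.4035 m below the top of the plate, so the centroid depth is h_c = 3.6 + 0.4035 = 4.0035 m.
A = π(0.4035)² = 0.51149 m².
Resultant F = γ·h_c·A = 7.98534 × 4.0035 × 0.51149 = 16.352 kN.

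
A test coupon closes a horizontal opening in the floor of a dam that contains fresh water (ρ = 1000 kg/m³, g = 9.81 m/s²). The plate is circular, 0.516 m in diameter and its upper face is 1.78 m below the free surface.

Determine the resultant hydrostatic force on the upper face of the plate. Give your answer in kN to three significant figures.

F ≈ 3.65 kN

γ = ρg = 1000 × 9.81 = 9810 N/m³ = 9.81 kN/m³.
The plate is horizontal, so pressure is uniform at p = γ·h = 9.81 × 1.78 = 17.4618 kN/m².
A = π(0.258)² = 0.209117 m².
F = p·A = 17.4618 × 0.209117 = 3.65156 kN.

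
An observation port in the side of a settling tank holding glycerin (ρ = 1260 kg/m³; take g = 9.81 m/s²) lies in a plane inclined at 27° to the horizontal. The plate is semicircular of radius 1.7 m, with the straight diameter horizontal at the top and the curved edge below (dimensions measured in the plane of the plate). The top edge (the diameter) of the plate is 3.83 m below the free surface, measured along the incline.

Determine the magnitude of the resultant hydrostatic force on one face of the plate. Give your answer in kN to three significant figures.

γ = ρg = 1260 × 9.81 / 1000 = 12.3606 kN/m³.
Let θ = 27° be the plate's angle to the horizontal; measure y along the incline from where the plane meets the free surface. Vertical depth h = y·sinθ with sinθ = 0.453990.
The centroid of a semicircle lies 4r/(3π) = 0.721502 m from the diameter, here below the top edge, so y_c = 3.83 + 0.721502 = 4.5515 m and h_c = 4.5515 × 0.453990 = 2.06634 m.
A = πr²/2 = π × 1.7²/2 = 4.5396 m².
Resultant F = γ·h_c·A = 12.3606 × 2.06634 × 4.5396 = 115.947 kN.

F ≈ 116 kN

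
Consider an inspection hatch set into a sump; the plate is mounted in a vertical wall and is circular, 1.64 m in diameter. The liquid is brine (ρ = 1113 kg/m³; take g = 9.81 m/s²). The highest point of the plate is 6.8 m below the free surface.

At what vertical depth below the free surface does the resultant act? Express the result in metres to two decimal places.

γ = ρg = 1113 × 9.81 / 1000 = 10.91853 kN/m³.
The centroid is at the centre, 0.82 m below the top of the plate, so the centroid depth is h_c = 6.8 + 0.82 = 7.62 m.
A = π(0.82)² = 2.11241 m².
Resultant F = γ·h_c·A = 10.91853 × 7.62 × 2.11241 = 175.751 kN.
I_c = πr⁴/4 = π × 0.82⁴/4 = 0.355096 m⁴.
Centre of pressure: y_p = y_c + I_c/(y_c·A) = 7.62 + 0.355096/(7.62 × 2.11241) = 7.62 + 0.0220604 = 7.64206 m along the plane.

h_p = 7.64 m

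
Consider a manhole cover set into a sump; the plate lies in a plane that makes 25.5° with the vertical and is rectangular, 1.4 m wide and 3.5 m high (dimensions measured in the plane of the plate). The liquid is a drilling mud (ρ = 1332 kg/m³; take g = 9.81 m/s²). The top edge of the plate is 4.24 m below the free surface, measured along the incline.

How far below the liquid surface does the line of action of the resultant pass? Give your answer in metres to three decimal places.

h_p = 5.560 m

γ = ρg = 1332 × 9.81 / 1000 = 13.06692 kN/m³.
The plate makes 25.5° with the vertical, i.e. θ = 90° − 25.5° = 64.5° to the horizontal. Measuring y along the incline from the free-surface line, vertical depth h = y·sinθ with sinθ = 0.902585.
The centroid lies 3.5/2 = 1.75 m below the top edge, so y_c = 4.24 + 1.75 = 5.99 m and h_c = 5.99 × 0.902585 = 5.40648 m.
A = 1.4 × 3.5 = 4.9 m².
Resultant F = γ·h_c·A = 13.06692 × 5.40648 × 4.9 = 346.166 kN.
I_c = b·h³/12 = 1.4 × 3.5³/12 = 5.00208 m⁴.
Centre of pressure: y_p = y_c + I_c/(y_c·A) = 5.99 + 5.00208/(5.99 × 4.9) = 5.99 + 0.170423 = 6.16042 m along the plane.
Vertically, h_p = y_p·sinθ = 6.16042 × 0.902585 = 5.5603 m.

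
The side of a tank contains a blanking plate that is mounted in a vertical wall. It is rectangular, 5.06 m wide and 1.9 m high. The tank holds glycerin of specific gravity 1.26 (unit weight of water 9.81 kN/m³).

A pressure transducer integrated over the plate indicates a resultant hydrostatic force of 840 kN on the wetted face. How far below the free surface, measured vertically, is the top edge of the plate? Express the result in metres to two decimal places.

γ = 1.26 × 9.81 = 12.3606 kN/m³.
A = 5.06 × 1.9 = 9.614 m².
From F = γ·h_c·A, the centroid depth is h_c = 840/(12.3606 × 9.614) = 7.06864 m.
The centroid lies 1.9/2 = 0.95 m below the top edge, so the top edge sits at h_top = 7.06864 − 0.95 = 6.11864 m below the surface.

d_top ≈ 6.12 m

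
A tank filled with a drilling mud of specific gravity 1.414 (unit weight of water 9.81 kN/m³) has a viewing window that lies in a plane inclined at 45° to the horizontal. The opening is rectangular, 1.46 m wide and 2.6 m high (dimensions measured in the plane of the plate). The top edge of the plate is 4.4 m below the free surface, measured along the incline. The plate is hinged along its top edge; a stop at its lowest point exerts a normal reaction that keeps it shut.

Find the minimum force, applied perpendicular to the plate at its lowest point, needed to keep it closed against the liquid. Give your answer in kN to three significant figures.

P ≈ 114 kN

γ = 1.414 × 9.81 = 13.87134 kN/m³.
Let θ = 45° be the plate's angle to the horizontal; measure y along the incline from where the plane meets the free surface. Vertical depth h = y·sinθ with sinθ = 0.707107.
The centroid lies 2.6/2 = 1.3 m below the top edge, so y_c = 4.4 + 1.3 = 5.7 m and h_c = 5.7 × 0.707107 = 4.03051 m.
A = 1.46 × 2.6 = 3.796 m².
Resultant F = γ·h_c·A = 13.87134 × 4.03051 × 3.796 = 212.229 kN.
I_c = b·h³/12 = 1.46 × 2.6³/12 = 2.13841 m⁴.
Centre of pressure: y_p = y_c + I_c/(y_c·A) = 5.7 + 2.13841/(5.7 × 3.796) = 5.7 + 0.0988303 = 5.79883 m along the plane.
The resultant acts 1.3 + 0.0988303 = 1.39883 m (along the plate) below the hinge at the top edge, so the moment about the hinge is M = F × 1.39883 = 212.229 × 1.39883 = 296.872 kN·m.
A normal force at the bottom, 2.6 m from the hinge, must supply this moment: P = 296.872/2.6 = 114.182 kN.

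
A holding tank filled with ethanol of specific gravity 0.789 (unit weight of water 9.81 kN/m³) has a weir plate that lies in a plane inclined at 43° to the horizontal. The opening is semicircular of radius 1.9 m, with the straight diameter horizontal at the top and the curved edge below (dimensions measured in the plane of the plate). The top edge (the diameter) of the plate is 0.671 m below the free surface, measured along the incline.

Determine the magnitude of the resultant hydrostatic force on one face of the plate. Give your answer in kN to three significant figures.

F ≈ 44.2 kN

γ = 0.789 × 9.81 = 7.74009 kN/m³.
Let θ = 43° be the plate's angle to the horizontal; measure y along the incline from where the plane meets the free surface. Vertical depth h = y·sinθ with sinθ = 0.681998.
The centroid of a semicircle lies 4r/(3π) = 0.806385 m from the diameter, here below the top edge, so y_c = 0.671 + 0.806385 = 1.47738 m and h_c = 1.47738 × 0.681998 = 1.00757 m.
A = πr²/2 = π × 1.9²/2 = 5.67057 m².
Resultant F = γ·h_c·A = 7.74009 × 1.00757 × 5.67057 = 44.223 kN.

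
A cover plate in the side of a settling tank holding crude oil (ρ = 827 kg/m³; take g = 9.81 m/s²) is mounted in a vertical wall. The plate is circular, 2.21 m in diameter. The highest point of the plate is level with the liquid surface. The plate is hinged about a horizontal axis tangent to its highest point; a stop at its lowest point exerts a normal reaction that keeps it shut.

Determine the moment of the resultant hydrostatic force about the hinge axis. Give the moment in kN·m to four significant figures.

M ≈ 47.50 kN·m

γ = ρg = 827 × 9.81 / 1000 = 8.11287 kN/m³.
The centroid is at the centre, 1.105 m below the top of the plate, so the centroid depth is h_c = 1.105 m.
A = π(1.105)² = 3.83596 m².
Resultant F = γ·h_c·A = 8.11287 × 1.105 × 3.83596 = 34.3883 kN.
I_c = πr⁴/4 = π × 1.105⁴/4 = 1.17095 m⁴.
Centre of pressure: y_p = y_c + I_c/(y_c·A) = 1.105 + 1.17095/(1.105 × 3.83596) = 1.105 + 0.27625 = 1.38125 m along the plane.
The resultant acts 1.105 + 0.27625 = 1.38125 m (along the plate) below the hinge at the top edge, so the moment about the hinge is M = F × 1.38125 = 34.3883 × 1.38125 = 47.4988 kN·m.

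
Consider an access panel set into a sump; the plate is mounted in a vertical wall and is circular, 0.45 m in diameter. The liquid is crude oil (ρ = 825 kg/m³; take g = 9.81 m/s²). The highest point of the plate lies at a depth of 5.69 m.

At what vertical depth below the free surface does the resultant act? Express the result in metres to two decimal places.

γ = ρg = 825 × 9.81 / 1000 = 8.09325 kN/m³.
The centroid is at the centre, 0.225 m below the top of the plate, so the centroid depth is h_c = 5.69 + 0.225 = 5.915 m.
A = π(0.225)² = 0.159043 m².
Resultant F = γ·h_c·A = 8.09325 × 5.915 × 0.159043 = 7.61364 kN.
I_c = πr⁴/4 = π × 0.225⁴/4 = 0.00201289 m⁴.
Centre of pressure: y_p = y_c + I_c/(y_c·A) = 5.915 + 0.00201289/(5.915 × 0.159043) = 5.915 + 0.00213969 = 5.91714 m along the plane.

h_p = 5.92 m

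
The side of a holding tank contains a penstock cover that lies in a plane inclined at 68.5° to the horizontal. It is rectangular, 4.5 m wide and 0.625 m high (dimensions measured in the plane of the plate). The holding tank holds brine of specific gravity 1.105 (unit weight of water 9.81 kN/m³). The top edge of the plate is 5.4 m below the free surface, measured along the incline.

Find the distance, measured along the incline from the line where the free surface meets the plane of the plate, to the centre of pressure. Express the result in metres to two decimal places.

γ = 1.105 × 9.81 = 10.84005 kN/m³.
Let θ = 68.5° be the plate's angle to the horizontal; measure y along the incline from where the plane meets the free surface. Vertical depth h = y·sinθ with sinθ = 0.930418.
The centroid lies 0.625/2 = 0.3125 m below the top edge, so y_c = 5.4 + 0.3125 = 5.7125 m and h_c = 5.7125 × 0.930418 = 5.31501 m.
A = 4.5 × 0.625 = 2.8125 m².
Resultant F = γ·h_c·A = 10.84005 × 5.31501 × 2.8125 = 162.042 kN.
I_c = b·h³/12 = 4.5 × 0.625³/12 = 0.0915527 m⁴.
Centre of pressure: y_p = y_c + I_c/(y_c·A) = 5.7125 + 0.0915527/(5.7125 × 2.8125) = 5.7125 + 0.00569839 = 5.7182 m along the plane.

y_p = 5.72 m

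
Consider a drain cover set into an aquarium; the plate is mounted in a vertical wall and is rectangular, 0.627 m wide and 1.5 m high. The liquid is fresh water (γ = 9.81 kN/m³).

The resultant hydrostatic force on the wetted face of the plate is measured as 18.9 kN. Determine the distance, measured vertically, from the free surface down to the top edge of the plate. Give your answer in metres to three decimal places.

d_top ≈ 1.298 m

γ = 9.81 kN/m³.
A = 0.627 × 1.5 = 0.9405 m².
From F = γ·h_c·A, the centroid depth is h_c = 18.9/(9.81 × 0.9405) = 2.04849 m.
The centroid lies 1.5/2 = 0.75 m below the top edge, so the top edge sits at h_top = 2.04849 − 0.75 = 1.29849 m below the surface.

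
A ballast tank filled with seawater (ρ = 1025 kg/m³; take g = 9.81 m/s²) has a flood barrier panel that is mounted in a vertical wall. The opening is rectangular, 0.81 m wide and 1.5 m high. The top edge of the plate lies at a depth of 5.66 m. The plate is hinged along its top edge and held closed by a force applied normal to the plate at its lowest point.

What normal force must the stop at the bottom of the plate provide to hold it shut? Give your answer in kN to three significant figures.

P ≈ 40.7 kN

γ = ρg = 1025 × 9.81 / 1000 = 10.05525 kN/m³.
The centroid lies 1.5/2 = 0.75 m below the top edge, so the centroid depth is h_c = 5.66 + 0.75 = 6.41 m.
A = 0.81 × 1.5 = 1.215 m².
Resultant F = γ·h_c·A = 10.05525 × 6.41 × 1.215 = 78.3118 kN.
I_c = b·h³/12 = 0.81 × 1.5³/12 = 0.227813 m⁴.
Centre of pressure: y_p = y_c + I_c/(y_c·A) = 6.41 + 0.227813/(6.41 × 1.215) = 6.41 + 0.0292512 = 6.43925 m along the plane.
The resultant acts 0.75 + 0.0292512 = 0.779251 m (along the plate) below the hinge at the top edge, so the moment about the hinge is M = F × 0.779251 = 78.3118 × 0.779251 = 61.0245 kN·m.
A normal force at the bottom, 1.5 m from the hinge, must supply this moment: P = 61.0245/1.5 = 40.683 kN.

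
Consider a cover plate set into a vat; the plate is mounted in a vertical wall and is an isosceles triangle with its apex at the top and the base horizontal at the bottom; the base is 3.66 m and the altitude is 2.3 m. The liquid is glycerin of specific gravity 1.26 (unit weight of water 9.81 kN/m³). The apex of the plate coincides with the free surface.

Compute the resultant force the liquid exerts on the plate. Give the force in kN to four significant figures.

γ = 1.26 × 9.81 = 12.3606 kN/m³.
With the apex up, the centroid sits 2h/3 = 2 × 2.3/3 = 1.53333 m below the apex, so the centroid depth is h_c = 1.53333 m.
A = ½ × 3.66 × 2.3 = 4.209 m².
Resultant F = γ·h_c·A = 12.3606 × 1.53333 × 4.209 = 79.7727 kN.

F ≈ 79.77 kN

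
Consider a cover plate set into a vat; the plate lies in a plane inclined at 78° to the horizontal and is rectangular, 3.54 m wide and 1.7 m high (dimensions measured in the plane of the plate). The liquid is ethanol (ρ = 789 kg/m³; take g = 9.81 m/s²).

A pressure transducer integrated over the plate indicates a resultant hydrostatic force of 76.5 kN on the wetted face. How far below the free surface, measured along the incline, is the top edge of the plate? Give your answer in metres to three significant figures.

y_top ≈ 0.829 m

γ = ρg = 789 × 9.81 / 1000 = 7.74009 kN/m³.
A = 3.54 × 1.7 = 6.018 m².
From F = γ·h_c·A, the centroid depth is h_c = 76.5/(7.74009 × 6.018) = 1.64234 m.
Let θ = 78° be the plate's angle to the horizontal; measure y along the incline from where the plane meets the free surface. Vertical depth h = y·sinθ with sinθ = 0.978148.
Along the incline, y_c = h_c/sinθ = 1.64234/0.978148 = 1.67903 m.
The centroid lies 1.7/2 = 0.85 m below the top edge, so the top edge sits at y_top = 1.67903 − 0.85 = 0.82903 m along the incline.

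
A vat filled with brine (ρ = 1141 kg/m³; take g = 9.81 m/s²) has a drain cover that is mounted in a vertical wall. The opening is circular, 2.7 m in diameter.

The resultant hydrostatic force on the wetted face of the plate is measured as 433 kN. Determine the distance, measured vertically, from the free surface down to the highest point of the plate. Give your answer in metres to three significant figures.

d_top ≈ 5.41 m

γ = ρg = 1141 × 9.81 / 1000 = 11.19321 kN/m³.
A = π(1.35)² = 5.72555 m².
From F = γ·h_c·A, the centroid depth is h_c = 433/(11.19321 × 5.72555) = 6.75641 m.
The centroid is at the centre, 1.35 m below the top of the plate, so the highest point sits at h_top = 6.75641 − 1.35 = 5.40641 m below the surface.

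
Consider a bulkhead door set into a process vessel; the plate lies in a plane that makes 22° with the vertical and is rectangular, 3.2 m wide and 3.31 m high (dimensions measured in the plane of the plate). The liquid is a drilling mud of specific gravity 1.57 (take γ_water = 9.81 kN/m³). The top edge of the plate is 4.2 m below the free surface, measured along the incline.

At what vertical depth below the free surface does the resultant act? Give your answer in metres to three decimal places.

γ = 1.57 × 9.81 = 15.4017 kN/m³.
The plate makes 22° with the vertical, i.e. θ = 90° − 22° = 68° to the horizontal. Measuring y along the incline from the free-surface line, vertical depth h = y·sinθ with sinθ = 0.927184.
The centroid lies 3.31/2 = 1.655 m below the top edge, so y_c = 4.2 + 1.655 = 5.855 m and h_c = 5.855 × 0.927184 = 5.42866 m.
A = 3.2 × 3.31 = 10.592 m².
Resultant F = γ·h_c·A = 15.4017 × 5.42866 × 10.592 = 885.603 kN.
I_c = b·h³/12 = 3.2 × 3.31³/12 = 9.67058 m⁴.
Centre of pressure: y_p = y_c + I_c/(y_c·A) = 5.855 + 9.67058/(5.855 × 10.592) = 5.855 + 0.155936 = 6.01094 m along the plane.
Vertically, h_p = y_p·sinθ = 6.01094 × 0.927184 = 5.57325 m.

h_p = 5.573 m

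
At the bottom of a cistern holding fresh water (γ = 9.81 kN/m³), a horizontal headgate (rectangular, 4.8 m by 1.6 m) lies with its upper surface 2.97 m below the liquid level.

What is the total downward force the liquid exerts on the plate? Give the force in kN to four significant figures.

F ≈ 223.8 kN

γ = 9.81 kN/m³.
The plate is horizontal, so pressure is uniform at p = γ·h = 9.81 × 2.97 = 29.1357 kN/m².
A = 4.8 × 1.6 = 7.68 m².
F = p·A = 29.1357 × 7.68 = 223.762 kN.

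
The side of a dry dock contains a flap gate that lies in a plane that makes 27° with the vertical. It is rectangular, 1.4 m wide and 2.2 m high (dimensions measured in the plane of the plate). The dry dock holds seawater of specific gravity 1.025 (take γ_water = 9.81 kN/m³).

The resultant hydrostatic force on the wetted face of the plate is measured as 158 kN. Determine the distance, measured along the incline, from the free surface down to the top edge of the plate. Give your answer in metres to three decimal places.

γ = 1.025 × 9.81 = 10.05525 kN/m³.
A = 1.4 × 2.2 = 3.08 m².
From F = γ·h_c·A, the centroid depth is h_c = 158/(10.05525 × 3.08) = 5.10168 m.
The plate makes 27° with the vertical, i.e. θ = 90° − 27° = 63° to the horizontal. Measuring y along the incline from the free-surface line, vertical depth h = y·sinθ with sinθ = 0.891007.
Along the incline, y_c = h_c/sinθ = 5.10168/0.891007 = 5.72575 m.
The centroid lies 2.2/2 = 1.1 m below the top edge, so the top edge sits at y_top = 5.72575 − 1.1 = 4.62575 m along the incline.

y_top ≈ 4.626 m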